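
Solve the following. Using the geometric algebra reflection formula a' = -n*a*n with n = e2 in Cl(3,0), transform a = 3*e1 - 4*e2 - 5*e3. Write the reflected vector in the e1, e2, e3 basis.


Reflection formula: a' = -n*a*n, with n = e2 (unit vector, n^2 = 1).
For reflection through hyperplane perp to e2:
The component along e2 flips sign, others stay.
a = (3, -4, -5)
a' = (3, 4, -5)
a' = 3*e1 + 4*e2 - 5*e3


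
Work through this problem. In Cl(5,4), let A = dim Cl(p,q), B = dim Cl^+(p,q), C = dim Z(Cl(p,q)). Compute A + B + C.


n = 5 + 4 = 9
Total dim = 2^9 = 512
Even subalgebra dim = 2^8 = 256
n is odd, so center dim = 2
Sum = 512 + 256 + 2 = 770


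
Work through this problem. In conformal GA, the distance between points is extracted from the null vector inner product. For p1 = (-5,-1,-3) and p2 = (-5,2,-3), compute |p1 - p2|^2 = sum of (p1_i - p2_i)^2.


p1 - p2 = (0, -3, 0)
|p1 - p2|^2 = 0^2 + (-3)^2 + 0^2
= 0 + 9 + 0
= 9


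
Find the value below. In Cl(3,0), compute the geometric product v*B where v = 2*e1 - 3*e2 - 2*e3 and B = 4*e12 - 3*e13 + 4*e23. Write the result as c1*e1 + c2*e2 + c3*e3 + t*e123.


vB has grade-1 (vector) and grade-3 (trivector) parts: vB = (v _| B) + (v ^ B).
Vector part <vB>_1:
  e1: -v2*b12 - v3*b13 = -(-3)*(4) - (-2)*(-3) = 6
  e2: v1*b12 - v3*b23 = (2)*(4) - (-2)*(4) = 16
  e3: v1*b13 + v2*b23 = (2)*(-3) + (-3)*(4) = -18
Trivector part <vB>_3:
  e123: v1*b23 - v2*b13 + v3*b12 = (2)*(4) - (-3)*(-3) + (-2)*(4) = -9
vB = 6*e1 + 16*e2 - 18*e3 - 9*e123


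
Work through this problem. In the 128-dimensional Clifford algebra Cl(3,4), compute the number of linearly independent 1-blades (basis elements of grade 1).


Number of grade-k basis blades in Cl(p,q) with n = p + q is C(n, k).
n = 3 + 4 = 7
C(7, 1) = 7! / (1! * 6!)
= 5040 / (1 * 720)
= 7


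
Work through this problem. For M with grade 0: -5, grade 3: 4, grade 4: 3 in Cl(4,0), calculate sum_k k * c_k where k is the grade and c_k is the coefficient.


Grade-weighted sum = sum of grade_k * coefficient_k
0*(-5) = 0
3*4 = 12
4*3 = 12
Total = 0 + 12 + 12 = 24


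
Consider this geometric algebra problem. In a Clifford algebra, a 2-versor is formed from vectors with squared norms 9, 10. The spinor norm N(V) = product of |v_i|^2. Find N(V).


Spinor norm N(V) = |v1|^2 * |v2|^2 * ... * |v2|^2
= 9 * 10
Running product: 9, 90
N(V) = 90


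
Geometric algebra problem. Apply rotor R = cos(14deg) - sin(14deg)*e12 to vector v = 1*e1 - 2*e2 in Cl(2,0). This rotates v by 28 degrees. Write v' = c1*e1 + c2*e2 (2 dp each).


Rotor R = cos(14deg) - sin(14deg)*e12
Rotation angle theta = 2 * 14 = 28 degrees
v' = R*v*~R rotates v by theta.
cos(28deg) = 0.8829, sin(28deg) = 0.4695
v'_1 = 1*cos(28deg) - (-2)*sin(28deg)
= 1*0.8829 - (-2)*0.4695
= 1.82
v'_2 = 1*sin(28deg) + (-2)*cos(28deg)
= 1*0.4695 + (-2)*0.8829
= -1.30
v' = 1.82*e1 - 1.30*e2


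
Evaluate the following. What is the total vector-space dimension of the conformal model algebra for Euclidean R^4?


The conformal model of R^4 uses Cl(5,1): the 4 Euclidean generators plus two extra orthogonal generators e+ (e+^2 = +1) and e- (e-^2 = -1), from which the null vectors e0, einf are built.
Number of generators m = 4 + 2 = 6.
dim Cl(p,q) = 2^m = 2^6 = 64


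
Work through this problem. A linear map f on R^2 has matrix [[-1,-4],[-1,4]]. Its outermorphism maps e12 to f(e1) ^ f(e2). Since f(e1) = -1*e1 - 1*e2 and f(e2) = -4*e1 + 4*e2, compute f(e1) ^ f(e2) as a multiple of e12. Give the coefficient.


The outermorphism of a linear map f sends e1^e2 to f(e1)^f(e2).
f(e1) = -1*e1 - 1*e2
f(e2) = -4*e1 + 4*e2
f(e1) ^ f(e2) = (-1*e1 - 1*e2) ^ (-4*e1 + 4*e2)
= (-1)*4*e12 + (-1)*(-4)*e21
= (-4 - 4)*e12
= -8*e12
Coefficient = -8


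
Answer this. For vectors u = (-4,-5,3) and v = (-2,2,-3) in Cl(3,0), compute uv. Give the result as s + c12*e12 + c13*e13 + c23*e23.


In Cl(3,0): e_i^2 = 1, e_ie_j = -e_je_i for i != j.
Scalar part = u . v = (-4)*(-2) + (-5)*2 + 3*(-3)
= 8 + (-10) + (-9) = -11
e12 coeff = (-4)*2 - (-5)*(-2) = -8 - 10 = -18
e13 coeff = (-4)*(-3) - 3*(-2) = 12 - (-6) = 18
e23 coeff = (-5)*(-3) - 3*2 = 15 - 6 = 9
uv = -11 - 18*e12 + 18*e13 + 9*e23


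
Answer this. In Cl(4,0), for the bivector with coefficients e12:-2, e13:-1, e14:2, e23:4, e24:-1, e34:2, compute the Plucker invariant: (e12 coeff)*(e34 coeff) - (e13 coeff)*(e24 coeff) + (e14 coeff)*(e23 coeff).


Plucker relation: af - be + cd
a*f = (-2)*2 = -4
b*e = (-1)*(-1) = 1
c*d = 2*4 = 8
af - be + cd = -4 - 1 + 8
= 3


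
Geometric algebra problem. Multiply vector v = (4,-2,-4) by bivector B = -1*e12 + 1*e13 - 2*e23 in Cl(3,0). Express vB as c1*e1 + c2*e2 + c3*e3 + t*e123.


vB has grade-1 (vector) and grade-3 (trivector) parts: vB = (v _| B) + (v ^ B).
Vector part <vB>_1:
  e1: -v2*b12 - v3*b13 = -(-2)*(-1) - (-4)*(1) = 2
  e2: v1*b12 - v3*b23 = (4)*(-1) - (-4)*(-2) = -12
  e3: v1*b13 + v2*b23 = (4)*(1) + (-2)*(-2) = 8
Trivector part <vB>_3:
  e123: v1*b23 - v2*b13 + v3*b12 = (4)*(-2) - (-2)*(1) + (-4)*(-1) = -2
vB = 2*e1 - 12*e2 + 8*e3 - 2*e123


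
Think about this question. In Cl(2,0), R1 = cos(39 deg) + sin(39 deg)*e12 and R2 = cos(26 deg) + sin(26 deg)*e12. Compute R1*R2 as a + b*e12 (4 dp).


Same-plane rotors commute and their half-angles add:
R1*R2 = cos(a1 + a2) + sin(a1 + a2)*e12.
a1 + a2 = 39 + 26 = 65 deg
cos(65 deg) = 0.4226
sin(65 deg) = 0.9063
R1*R2 = 0.4226 + 0.9063*e12


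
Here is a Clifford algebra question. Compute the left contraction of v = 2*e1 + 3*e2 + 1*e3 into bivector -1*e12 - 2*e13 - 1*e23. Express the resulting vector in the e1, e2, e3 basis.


Left contraction v _| B = <vB>_1 (grade-1 part of the geometric product vB).
Using e1_|e12 = e2, e2_|e12 = -e1, e1_|e13 = e3, e3_|e13 = -e1, e2_|e23 = e3, e3_|e23 = -e2:
e1 coeff: -v2*b12 - v3*b13 = -(3)*(-1) - (1)*(-2) = 5
e2 coeff: v1*b12 - v3*b23 = (2)*(-1) - (1)*(-1) = -1
e3 coeff: v1*b13 + v2*b23 = (2)*(-2) + (3)*(-1) = -7
v _| B = 5*e1 - 1*e2 - 7*e3


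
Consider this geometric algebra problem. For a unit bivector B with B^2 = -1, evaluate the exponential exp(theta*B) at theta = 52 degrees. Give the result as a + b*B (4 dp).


For a unit bivector B with B^2 = -1, the exponential series gives
e^(theta*B) = cos(theta) + sin(theta)*B (the GA analogue of Euler's formula).
theta = 52 degrees = 0.907571 rad
cos(52 deg) = 0.6157
sin(52 deg) = 0.7880
exp(theta*B) = 0.6157 + 0.7880*B


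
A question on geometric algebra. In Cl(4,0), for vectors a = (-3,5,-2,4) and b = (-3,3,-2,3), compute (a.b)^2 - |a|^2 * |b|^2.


a . b = (-3)*(-3) + 5*3 + (-2)*(-2) + 4*3
= 9 + 15 + 4 + 12 = 40
|a|^2 = (-3)^2 + 5^2 + (-2)^2 + 4^2 = 54
|b|^2 = (-3)^2 + 3^2 + (-2)^2 + 3^2 = 31
(a.b)^2 = 40^2 = 1600
|a|^2 * |b|^2 = 54 * 31 = 1674
Result = 1600 - 1674 = -74


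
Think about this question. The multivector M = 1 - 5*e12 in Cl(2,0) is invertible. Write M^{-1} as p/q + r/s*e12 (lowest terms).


M = 1 - 5*e12, where e12^2 = -1.
Since M commutes with its reverse ~M = a - b*e12, M * ~M = a^2 - b^2*e12^2 = a^2 + b^2.
So M^{-1} = ~M / (a^2 + b^2) = (a - b*e12)/(a^2 + b^2).
a^2 + b^2 = 1 + 25 = 26
Scalar part = 1/26 = 1/26
Bivector coeff = 5/26 = 5/26
M^{-1} = 1/26 + 5/26*e12


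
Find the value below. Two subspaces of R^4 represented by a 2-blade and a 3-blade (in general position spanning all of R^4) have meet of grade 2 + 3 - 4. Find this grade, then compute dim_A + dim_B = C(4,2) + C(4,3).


Meet grade = grade(A) + grade(B) - n
= 2 + 3 - 4 = 1
C(4,2) = 6
C(4,3) = 4
dim_A + dim_B = 6 + 4 = 10


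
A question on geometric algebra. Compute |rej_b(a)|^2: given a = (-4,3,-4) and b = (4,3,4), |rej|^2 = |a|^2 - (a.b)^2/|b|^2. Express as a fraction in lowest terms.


|a|^2 = (-4)^2 + 3^2 + (-4)^2 = 41
|b|^2 = 4^2 + 3^2 + 4^2 = 41
a . b = (-4)*4 + 3*3 + (-4)*4 = -23
(a.b)^2 = (-23)^2 = 529
|rej|^2 = 41 - 529/41
= (1681 - 529)/41
= 1152/41
In lowest terms: 1152/41


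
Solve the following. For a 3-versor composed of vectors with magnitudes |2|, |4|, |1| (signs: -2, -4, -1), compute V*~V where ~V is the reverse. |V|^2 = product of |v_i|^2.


Each vector v_i has |v_i|^2 = s_i^2
Squared scales: (-2)^2 = 4, (-4)^2 = 16, (-1)^2 = 1
|V|^2 = 4 * 16 * 1
= 64


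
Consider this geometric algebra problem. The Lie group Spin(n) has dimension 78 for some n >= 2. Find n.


dim Spin(n) = dim so(n) = n(n-1)/2.
Solve n(n-1)/2 = 78, i.e. n^2 - n - 156 = 0.
Discriminant = 1 + 8*78 = 625
n = (1 + sqrt(625))/2 = (1 + 25)/2 = 13


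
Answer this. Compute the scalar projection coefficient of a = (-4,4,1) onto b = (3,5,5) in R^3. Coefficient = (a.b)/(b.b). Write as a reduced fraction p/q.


Projection coefficient = (a . b) / (b . b)
a . b = (-4)*3 + 4*5 + 1*5
= -12 + 20 + 5 = 13
b . b = 3^2 + 5^2 + 5^2
= 9 + 25 + 25 = 59
Coefficient = 13/59
In lowest terms: 13/59


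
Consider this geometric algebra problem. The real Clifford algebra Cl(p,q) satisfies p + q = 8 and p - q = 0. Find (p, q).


We need p + q = 8 and p - q = 0.
Adding: 2p = 8 + 0 = 8, so p = 4.
Then q = 8 - 4 = 4.
(p, q) = (4, 4)


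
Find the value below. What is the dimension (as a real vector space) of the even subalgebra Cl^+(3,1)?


Even subalgebra dimension = 2^(n-1)
n = 3 + 1 = 4
2^(4 - 1) = 2^3 = 8
Verification: sum of C(4,k) for even k = 1 + 6 + 1 = 8
Result = 8


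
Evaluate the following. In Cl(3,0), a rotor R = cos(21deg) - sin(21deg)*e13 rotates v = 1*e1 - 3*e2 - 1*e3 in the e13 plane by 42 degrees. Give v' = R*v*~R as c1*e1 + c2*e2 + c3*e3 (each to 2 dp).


Rotor R = cos(21deg) - sin(21deg)*e13
Rotation angle theta = 2 * 21 = 42 degrees in the e13 plane (e1 -> e3).
The component perpendicular to the plane (e2) is invariant: v'_2 = v2 = -3.00
cos(42deg) = 0.7431, sin(42deg) = 0.6691
v'_1 = v1*cos(theta) - v3*sin(theta) = 1*0.7431 - (-1)*0.6691 = 1.41
v'_3 = v1*sin(theta) + v3*cos(theta) = 1*0.6691 + (-1)*0.7431 = -0.07
v' = 1.41*e1 - 3.00*e2 - 0.07*e3


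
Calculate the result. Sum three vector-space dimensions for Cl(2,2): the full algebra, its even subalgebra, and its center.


n = 2 + 2 = 4
Total dim = 2^4 = 16
Even subalgebra dim = 2^3 = 8
n is even, so center dim = 1
Sum = 16 + 8 + 1 = 25


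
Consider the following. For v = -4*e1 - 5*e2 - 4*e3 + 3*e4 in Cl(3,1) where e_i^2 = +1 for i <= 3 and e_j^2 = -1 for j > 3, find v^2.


v^2 = sum of c_i^2 * e_i^2
Positive signature terms (e_i^2 = +1): (-4)^2 + (-5)^2 + (-4)^2 = 57
Negative signature terms (e_j^2 = -1): 3^2 = 9
v^2 = 57 - 9 = 48


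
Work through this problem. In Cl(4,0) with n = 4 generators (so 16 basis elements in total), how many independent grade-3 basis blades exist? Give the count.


Number of grade-k basis blades in Cl(p,q) with n = p + q is C(n, k).
n = 4 + 0 = 4
C(4, 3) = 4! / (3! * 1!)
= 24 / (6 * 1)
= 4


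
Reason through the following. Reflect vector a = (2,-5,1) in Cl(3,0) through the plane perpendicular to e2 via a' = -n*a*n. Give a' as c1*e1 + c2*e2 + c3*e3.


Reflection formula: a' = -n*a*n, with n = e2 (unit vector, n^2 = 1).
For reflection through hyperplane perp to e2:
The component along e2 flips sign, others stay.
a = (2, -5, 1)
a' = (2, 5, 1)
a' = 2*e1 + 5*e2 + 1*e3


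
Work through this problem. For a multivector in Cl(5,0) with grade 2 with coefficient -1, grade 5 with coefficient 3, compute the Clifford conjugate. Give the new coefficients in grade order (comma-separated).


Clifford conjugate sign for grade k: (-1)^(k(k+1)/2)
Grade 2: (-1)^(2*3/2) = (-1)^3 = -1, coeff -1 -> 1
Grade 5: (-1)^(5*6/2) = (-1)^15 = -1, coeff 3 -> -3
Conjugated coefficients: 1, -3


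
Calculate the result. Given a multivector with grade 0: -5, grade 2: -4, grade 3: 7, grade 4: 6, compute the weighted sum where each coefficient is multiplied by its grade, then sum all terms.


Grade-weighted sum = sum of grade_k * coefficient_k
0*(-5) = 0
2*(-4) = -8
3*7 = 21
4*6 = 24
Total = 0 + (-8) + 21 + 24 = 37


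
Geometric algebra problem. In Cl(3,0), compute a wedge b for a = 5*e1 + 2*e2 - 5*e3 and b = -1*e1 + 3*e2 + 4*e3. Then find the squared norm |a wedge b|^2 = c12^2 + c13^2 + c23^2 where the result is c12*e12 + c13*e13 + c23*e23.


a wedge b = (a1*b2 - a2*b1)*e12 + (a1*b3 - a3*b1)*e13 + (a2*b3 - a3*b2)*e23
e12 coeff: 5*3 - 2*(-1) = 15 - (-2) = 17
e13 coeff: 5*4 - (-5)*(-1) = 20 - 5 = 15
e23 coeff: 2*4 - (-5)*3 = 8 - (-15) = 23
|a wedge b|^2 = 17^2 + 15^2 + 23^2
= 289 + 225 + 529
= 1043


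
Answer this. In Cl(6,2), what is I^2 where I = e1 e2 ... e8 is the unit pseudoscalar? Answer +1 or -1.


The pseudoscalar I = e1...e_n (product of all n generators) of Cl(p,q) satisfies I^2 = (-1)^(q + n(n-1)/2).
p = 6, q = 2, n = p + q = 8
n(n-1)/2 = 8 * 7 / 2 = 28
Exponent = q + n(n-1)/2 = 2 + 28 = 30
I^2 = (-1)^30 = +1


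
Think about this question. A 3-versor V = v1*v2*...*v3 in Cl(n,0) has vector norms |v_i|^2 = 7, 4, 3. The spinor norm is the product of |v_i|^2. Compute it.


Spinor norm N(V) = |v1|^2 * |v2|^2 * ... * |v3|^2
= 7 * 4 * 3
Running product: 7, 28, 84
N(V) = 84


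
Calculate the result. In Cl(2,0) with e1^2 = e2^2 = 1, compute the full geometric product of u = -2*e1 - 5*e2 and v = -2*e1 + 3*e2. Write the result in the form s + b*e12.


Expand: (-2*e1 - 5*e2)(-2*e1 + 3*e2)
= (-2)*(-2)*e1e1 + (-2)*3*e1e2 + (-5)*(-2)*e2e1 + (-5)*3*e2e2
Using e1^2 = e2^2 = 1, e2e1 = -e1e2:
Scalar part s = (-2)*(-2) + (-5)*3 = 4 + (-15) = -11
Bivector part b = (-2)*3 - (-5)*(-2) = -6 - 10 = -16
uv = -11 - 16*e12


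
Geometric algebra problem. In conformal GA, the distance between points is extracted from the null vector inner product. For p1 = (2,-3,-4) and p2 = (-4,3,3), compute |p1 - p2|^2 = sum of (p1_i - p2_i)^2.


p1 - p2 = (6, -6, -7)
|p1 - p2|^2 = 6^2 + (-6)^2 + (-7)^2
= 36 + 36 + 49
= 121


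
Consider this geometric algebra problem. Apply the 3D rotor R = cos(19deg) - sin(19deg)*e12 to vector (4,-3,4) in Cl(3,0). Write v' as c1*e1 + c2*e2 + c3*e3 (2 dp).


Rotor R = cos(19deg) - sin(19deg)*e12
Rotation angle theta = 2 * 19 = 38 degrees in the e12 plane (e1 -> e2).
The component perpendicular to the plane (e3) is invariant: v'_3 = v3 = 4.00
cos(38deg) = 0.7880, sin(38deg) = 0.6157
v'_1 = v1*cos(theta) - v2*sin(theta) = 4*0.7880 - (-3)*0.6157 = 5.00
v'_2 = v1*sin(theta) + v2*cos(theta) = 4*0.6157 + (-3)*0.7880 = 0.10
v' = 5.00*e1 + 0.10*e2 + 4.00*e3


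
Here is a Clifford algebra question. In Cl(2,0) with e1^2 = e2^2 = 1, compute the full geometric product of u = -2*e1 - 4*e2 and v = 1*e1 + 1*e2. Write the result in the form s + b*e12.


Expand: (-2*e1 - 4*e2)(1*e1 + 1*e2)
= (-2)*1*e1e1 + (-2)*1*e1e2 + (-4)*1*e2e1 + (-4)*1*e2e2
Using e1^2 = e2^2 = 1, e2e1 = -e1e2:
Scalar part s = (-2)*1 + (-4)*1 = -2 + (-4) = -6
Bivector part b = (-2)*1 - (-4)*1 = -2 - (-4) = 2
uv = -6 + 2*e12


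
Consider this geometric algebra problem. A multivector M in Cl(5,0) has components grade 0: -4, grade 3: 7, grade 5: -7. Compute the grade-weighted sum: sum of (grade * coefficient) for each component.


Grade-weighted sum = sum of grade_k * coefficient_k
0*(-4) = 0
3*7 = 21
5*(-7) = -35
Total = 0 + 21 + (-35) = -14


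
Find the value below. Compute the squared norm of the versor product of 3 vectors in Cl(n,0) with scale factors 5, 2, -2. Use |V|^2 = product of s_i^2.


Each vector v_i has |v_i|^2 = s_i^2
Squared scales: 5^2 = 25, 2^2 = 4, (-2)^2 = 4
|V|^2 = 25 * 4 * 4
= 400


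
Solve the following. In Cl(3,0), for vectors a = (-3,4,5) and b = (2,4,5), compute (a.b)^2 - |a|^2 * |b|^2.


a . b = (-3)*2 + 4*4 + 5*5
= -6 + 16 + 25 = 35
|a|^2 = (-3)^2 + 4^2 + 5^2 = 50
|b|^2 = 2^2 + 4^2 + 5^2 = 45
(a.b)^2 = 35^2 = 1225
|a|^2 * |b|^2 = 50 * 45 = 2250
Result = 1225 - 2250 = -1025


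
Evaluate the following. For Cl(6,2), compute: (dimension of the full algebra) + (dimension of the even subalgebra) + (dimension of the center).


n = 6 + 2 = 8
Total dim = 2^8 = 256
Even subalgebra dim = 2^7 = 128
n is even, so center dim = 1
Sum = 256 + 128 + 1 = 385


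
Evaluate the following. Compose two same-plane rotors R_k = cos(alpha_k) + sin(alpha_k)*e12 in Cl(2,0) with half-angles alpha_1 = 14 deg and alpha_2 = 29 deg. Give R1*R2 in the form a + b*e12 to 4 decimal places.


Same-plane rotors commute and their half-angles add:
R1*R2 = cos(a1 + a2) + sin(a1 + a2)*e12.
a1 + a2 = 14 + 29 = 43 deg
cos(43 deg) = 0.7314
sin(43 deg) = 0.6820
R1*R2 = 0.7314 + 0.6820*e12


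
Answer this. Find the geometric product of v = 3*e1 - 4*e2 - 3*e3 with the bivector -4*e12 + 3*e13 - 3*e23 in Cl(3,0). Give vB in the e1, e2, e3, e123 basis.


vB has grade-1 (vector) and grade-3 (trivector) parts: vB = (v _| B) + (v ^ B).
Vector part <vB>_1:
  e1: -v2*b12 - v3*b13 = -(-4)*(-4) - (-3)*(3) = -7
  e2: v1*b12 - v3*b23 = (3)*(-4) - (-3)*(-3) = -21
  e3: v1*b13 + v2*b23 = (3)*(3) + (-4)*(-3) = 21
Trivector part <vB>_3:
  e123: v1*b23 - v2*b13 + v3*b12 = (3)*(-3) - (-4)*(3) + (-3)*(-4) = 15
vB = -7*e1 - 21*e2 + 21*e3 + 15*e123


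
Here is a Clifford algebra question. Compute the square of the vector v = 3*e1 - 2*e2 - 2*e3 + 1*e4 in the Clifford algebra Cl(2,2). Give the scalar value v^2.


v^2 = sum of c_i^2 * e_i^2
Positive signature terms (e_i^2 = +1): 3^2 + (-2)^2 = 13
Negative signature terms (e_j^2 = -1): (-2)^2 + 1^2 = 5
v^2 = 13 - 5 = 8


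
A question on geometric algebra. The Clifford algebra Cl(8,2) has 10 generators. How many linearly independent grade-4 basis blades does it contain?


Number of grade-k basis blades in Cl(p,q) with n = p + q is C(n, k).
n = 8 + 2 = 10
C(10, 4) = 10! / (4! * 6!)
= 3628800 / (24 * 720)
= 210


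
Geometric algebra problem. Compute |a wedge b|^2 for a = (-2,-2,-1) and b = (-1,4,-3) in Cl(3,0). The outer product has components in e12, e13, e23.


a wedge b = (a1*b2 - a2*b1)*e12 + (a1*b3 - a3*b1)*e13 + (a2*b3 - a3*b2)*e23
e12 coeff: (-2)*4 - (-2)*(-1) = -8 - 2 = -10
e13 coeff: (-2)*(-3) - (-1)*(-1) = 6 - 1 = 5
e23 coeff: (-2)*(-3) - (-1)*4 = 6 - (-4) = 10
|a wedge b|^2 = (-10)^2 + 5^2 + 10^2
= 100 + 25 + 100
= 225


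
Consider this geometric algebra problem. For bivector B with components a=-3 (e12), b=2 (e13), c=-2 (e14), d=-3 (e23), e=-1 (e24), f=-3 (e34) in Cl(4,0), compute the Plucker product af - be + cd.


Plucker relation: af - be + cd
a*f = (-3)*(-3) = 9
b*e = 2*(-1) = -2
c*d = (-2)*(-3) = 6
af - be + cd = 9 - (-2) + 6
= 17


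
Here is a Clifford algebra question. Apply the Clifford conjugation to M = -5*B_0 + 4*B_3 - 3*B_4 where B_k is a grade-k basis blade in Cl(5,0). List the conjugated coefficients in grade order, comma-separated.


Clifford conjugate sign for grade k: (-1)^(k(k+1)/2)
Grade 0: (-1)^(0*1/2) = (-1)^0 = 1, coeff -5 -> -5
Grade 3: (-1)^(3*4/2) = (-1)^6 = 1, coeff 4 -> 4
Grade 4: (-1)^(4*5/2) = (-1)^10 = 1, coeff -3 -> -3
Conjugated coefficients: -5, 4, -3


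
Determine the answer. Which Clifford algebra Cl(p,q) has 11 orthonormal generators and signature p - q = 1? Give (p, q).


We need p + q = 11 and p - q = 1.
Adding: 2p = 11 + 1 = 12, so p = 6.
Then q = 11 - 6 = 5.
(p, q) = (6, 5)


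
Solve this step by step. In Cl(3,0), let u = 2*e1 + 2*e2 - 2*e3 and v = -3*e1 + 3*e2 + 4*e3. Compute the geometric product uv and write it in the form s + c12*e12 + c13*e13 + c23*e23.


In Cl(3,0): e_i^2 = 1, e_ie_j = -e_je_i for i != j.
Scalar part = u . v = 2*(-3) + 2*3 + (-2)*4
= -6 + 6 + (-8) = -8
e12 coeff = 2*3 - 2*(-3) = 6 - (-6) = 12
e13 coeff = 2*4 - (-2)*(-3) = 8 - 6 = 2
e23 coeff = 2*4 - (-2)*3 = 8 - (-6) = 14
uv = -8 + 12*e12 + 2*e13 + 14*e23


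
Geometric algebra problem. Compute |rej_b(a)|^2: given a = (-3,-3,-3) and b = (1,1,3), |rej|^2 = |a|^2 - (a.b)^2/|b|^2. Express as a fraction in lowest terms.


|a|^2 = (-3)^2 + (-3)^2 + (-3)^2 = 27
|b|^2 = 1^2 + 1^2 + 3^2 = 11
a . b = (-3)*1 + (-3)*1 + (-3)*3 = -15
(a.b)^2 = (-15)^2 = 225
|rej|^2 = 27 - 225/11
= (297 - 225)/11
= 72/11
In lowest terms: 72/11


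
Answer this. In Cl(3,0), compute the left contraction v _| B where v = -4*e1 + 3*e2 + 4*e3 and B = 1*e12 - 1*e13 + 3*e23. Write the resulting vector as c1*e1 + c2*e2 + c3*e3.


Left contraction v _| B = <vB>_1 (grade-1 part of the geometric product vB).
Using e1_|e12 = e2, e2_|e12 = -e1, e1_|e13 = e3, e3_|e13 = -e1, e2_|e23 = e3, e3_|e23 = -e2:
e1 coeff: -v2*b12 - v3*b13 = -(3)*(1) - (4)*(-1) = 1
e2 coeff: v1*b12 - v3*b23 = (-4)*(1) - (4)*(3) = -16
e3 coeff: v1*b13 + v2*b23 = (-4)*(-1) + (3)*(3) = 13
v _| B = 1*e1 - 16*e2 + 13*e3


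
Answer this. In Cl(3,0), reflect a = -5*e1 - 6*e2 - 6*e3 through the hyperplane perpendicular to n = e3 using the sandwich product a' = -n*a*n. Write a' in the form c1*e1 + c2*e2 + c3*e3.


Reflection formula: a' = -n*a*n, with n = e3 (unit vector, n^2 = 1).
For reflection through hyperplane perp to e3:
The component along e3 flips sign, others stay.
a = (-5, -6, -6)
a' = (-5, -6, 6)
a' = -5*e1 - 6*e2 + 6*e3


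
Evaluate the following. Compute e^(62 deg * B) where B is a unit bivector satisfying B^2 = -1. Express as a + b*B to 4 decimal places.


For a unit bivector B with B^2 = -1, the exponential series gives
e^(theta*B) = cos(theta) + sin(theta)*B (the GA analogue of Euler's formula).
theta = 62 degrees = 1.082104 rad
cos(62 deg) = 0.4695
sin(62 deg) = 0.8829
exp(theta*B) = 0.4695 + 0.8829*B


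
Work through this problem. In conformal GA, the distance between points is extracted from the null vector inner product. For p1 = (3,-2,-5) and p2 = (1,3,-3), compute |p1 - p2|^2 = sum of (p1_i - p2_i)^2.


p1 - p2 = (2, -5, -2)
|p1 - p2|^2 = 2^2 + (-5)^2 + (-2)^2
= 4 + 25 + 4
= 33


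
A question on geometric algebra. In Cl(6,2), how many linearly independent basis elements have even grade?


Even subalgebra dimension = 2^(n-1)
n = 6 + 2 = 8
2^(8 - 1) = 2^7 = 128
Verification: sum of C(8,k) for even k = 1 + 28 + 70 + 28 + 1 = 128
Result = 128


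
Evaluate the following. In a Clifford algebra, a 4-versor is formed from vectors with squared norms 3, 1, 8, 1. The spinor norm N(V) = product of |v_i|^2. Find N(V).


Spinor norm N(V) = |v1|^2 * |v2|^2 * ... * |v4|^2
= 3 * 1 * 8 * 1
Running product: 3, 3, 24, 24
N(V) = 24


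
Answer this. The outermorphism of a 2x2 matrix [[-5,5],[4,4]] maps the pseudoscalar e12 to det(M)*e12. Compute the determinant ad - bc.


The outermorphism of a linear map f sends e1^e2 to f(e1)^f(e2).
f(e1) = -5*e1 + 4*e2
f(e2) = 5*e1 + 4*e2
f(e1) ^ f(e2) = (-5*e1 + 4*e2) ^ (5*e1 + 4*e2)
= (-5)*4*e12 + 4*5*e21
= (-20 - 20)*e12
= -40*e12
Coefficient = -40


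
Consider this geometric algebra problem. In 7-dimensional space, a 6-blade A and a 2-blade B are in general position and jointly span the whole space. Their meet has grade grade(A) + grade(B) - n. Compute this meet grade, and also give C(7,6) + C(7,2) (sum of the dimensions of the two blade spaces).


Meet grade = grade(A) + grade(B) - n
= 6 + 2 - 7 = 1
C(7,6) = 7
C(7,2) = 21
dim_A + dim_B = 7 + 21 = 28


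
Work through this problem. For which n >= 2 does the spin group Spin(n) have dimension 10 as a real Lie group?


dim Spin(n) = dim so(n) = n(n-1)/2.
Solve n(n-1)/2 = 10, i.e. n^2 - n - 20 = 0.
Discriminant = 1 + 8*10 = 81
n = (1 + sqrt(81))/2 = (1 + 9)/2 = 5


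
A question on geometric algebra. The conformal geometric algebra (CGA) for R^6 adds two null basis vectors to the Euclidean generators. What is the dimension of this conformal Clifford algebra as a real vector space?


The conformal model of R^6 uses Cl(7,1): the 6 Euclidean generators plus two extra orthogonal generators e+ (e+^2 = +1) and e- (e-^2 = -1), from which the null vectors e0, einf are built.
Number of generators m = 6 + 2 = 8.
dim Cl(p,q) = 2^m = 2^8 = 256


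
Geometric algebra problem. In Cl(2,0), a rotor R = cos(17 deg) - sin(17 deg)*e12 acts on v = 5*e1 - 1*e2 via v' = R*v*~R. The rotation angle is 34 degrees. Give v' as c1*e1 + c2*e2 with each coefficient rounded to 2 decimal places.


Rotor R = cos(17deg) - sin(17deg)*e12
Rotation angle theta = 2 * 17 = 34 degrees
v' = R*v*~R rotates v by theta.
cos(34deg) = 0.8290, sin(34deg) = 0.5592
v'_1 = 5*cos(34deg) - (-1)*sin(34deg)
= 5*0.8290 - (-1)*0.5592
= 4.70
v'_2 = 5*sin(34deg) + (-1)*cos(34deg)
= 5*0.5592 + (-1)*0.8290
= 1.97
v' = 4.70*e1 + 1.97*e2


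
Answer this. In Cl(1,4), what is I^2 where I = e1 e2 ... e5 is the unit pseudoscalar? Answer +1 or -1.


The pseudoscalar I = e1...e_n (product of all n generators) of Cl(p,q) satisfies I^2 = (-1)^(q + n(n-1)/2).
p = 1, q = 4, n = p + q = 5
n(n-1)/2 = 5 * 4 / 2 = 10
Exponent = q + n(n-1)/2 = 4 + 10 = 14
I^2 = (-1)^14 = +1


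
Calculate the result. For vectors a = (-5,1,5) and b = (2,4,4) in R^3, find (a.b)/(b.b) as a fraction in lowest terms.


Projection coefficient = (a . b) / (b . b)
a . b = (-5)*2 + 1*4 + 5*4
= -10 + 4 + 20 = 14
b . b = 2^2 + 4^2 + 4^2
= 4 + 16 + 16 = 36
Coefficient = 14/36
In lowest terms: 7/18


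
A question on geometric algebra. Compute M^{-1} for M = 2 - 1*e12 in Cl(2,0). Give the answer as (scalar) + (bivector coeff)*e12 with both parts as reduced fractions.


M = 2 - 1*e12, where e12^2 = -1.
Since M commutes with its reverse ~M = a - b*e12, M * ~M = a^2 - b^2*e12^2 = a^2 + b^2.
So M^{-1} = ~M / (a^2 + b^2) = (a - b*e12)/(a^2 + b^2).
a^2 + b^2 = 4 + 1 = 5
Scalar part = 2/5 = 2/5
Bivector coeff = 1/5 = 1/5
M^{-1} = 2/5 + 1/5*e12


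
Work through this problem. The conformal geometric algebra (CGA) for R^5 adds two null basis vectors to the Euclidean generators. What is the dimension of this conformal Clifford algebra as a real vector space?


The conformal model of R^5 uses Cl(6,1): the 5 Euclidean generators plus two extra orthogonal generators e+ (e+^2 = +1) and e- (e-^2 = -1), from which the null vectors e0, einf are built.
Number of generators m = 5 + 2 = 7.
dim Cl(p,q) = 2^m = 2^7 = 128


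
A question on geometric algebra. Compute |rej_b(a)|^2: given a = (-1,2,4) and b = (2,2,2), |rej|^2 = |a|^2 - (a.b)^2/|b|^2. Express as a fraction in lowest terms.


|a|^2 = (-1)^2 + 2^2 + 4^2 = 21
|b|^2 = 2^2 + 2^2 + 2^2 = 12
a . b = (-1)*2 + 2*2 + 4*2 = 10
(a.b)^2 = 10^2 = 100
|rej|^2 = 21 - 100/12
= (252 - 100)/12
= 152/12
In lowest terms: 38/3


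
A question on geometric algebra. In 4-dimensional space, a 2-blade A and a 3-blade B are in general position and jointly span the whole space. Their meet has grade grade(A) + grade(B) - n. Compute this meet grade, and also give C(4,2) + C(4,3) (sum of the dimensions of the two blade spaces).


Meet grade = grade(A) + grade(B) - n
= 2 + 3 - 4 = 1
C(4,2) = 6
C(4,3) = 4
dim_A + dim_B = 6 + 4 = 10


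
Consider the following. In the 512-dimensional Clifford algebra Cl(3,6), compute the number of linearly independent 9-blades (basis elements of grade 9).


Number of grade-k basis blades in Cl(p,q) with n = p + q is C(n, k).
n = 3 + 6 = 9
C(9, 9) = 9! / (9! * 0!)
= 362880 / (362880 * 1)
= 1


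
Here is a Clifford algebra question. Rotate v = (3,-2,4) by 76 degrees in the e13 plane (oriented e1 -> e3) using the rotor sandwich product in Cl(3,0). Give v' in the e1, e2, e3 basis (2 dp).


Rotor R = cos(38deg) - sin(38deg)*e13
Rotation angle theta = 2 * 38 = 76 degrees in the e13 plane (e1 -> e3).
The component perpendicular to the plane (e2) is invariant: v'_2 = v2 = -2.00
cos(76deg) = 0.2419, sin(76deg) = 0.9703
v'_1 = v1*cos(theta) - v3*sin(theta) = 3*0.2419 - 4*0.9703 = -3.16
v'_3 = v1*sin(theta) + v3*cos(theta) = 3*0.9703 + 4*0.2419 = 3.88
v' = -3.16*e1 - 2.00*e2 + 3.88*e3


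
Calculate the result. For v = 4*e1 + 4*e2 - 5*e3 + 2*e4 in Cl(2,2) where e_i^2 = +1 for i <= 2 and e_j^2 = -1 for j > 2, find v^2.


v^2 = sum of c_i^2 * e_i^2
Positive signature terms (e_i^2 = +1): 4^2 + 4^2 = 32
Negative signature terms (e_j^2 = -1): (-5)^2 + 2^2 = 29
v^2 = 32 - 29 = 3


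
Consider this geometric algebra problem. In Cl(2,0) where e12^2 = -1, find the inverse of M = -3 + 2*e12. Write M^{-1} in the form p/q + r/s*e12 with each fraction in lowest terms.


M = -3 + 2*e12, where e12^2 = -1.
Since M commutes with its reverse ~M = a - b*e12, M * ~M = a^2 - b^2*e12^2 = a^2 + b^2.
So M^{-1} = ~M / (a^2 + b^2) = (a - b*e12)/(a^2 + b^2).
a^2 + b^2 = 9 + 4 = 13
Scalar part = -3/13 = -3/13
Bivector coeff = -2/13 = -2/13
M^{-1} = -3/13 - 2/13*e12


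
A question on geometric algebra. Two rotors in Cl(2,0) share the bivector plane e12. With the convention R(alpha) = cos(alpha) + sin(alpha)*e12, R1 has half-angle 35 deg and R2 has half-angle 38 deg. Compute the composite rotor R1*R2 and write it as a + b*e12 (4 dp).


Same-plane rotors commute and their half-angles add:
R1*R2 = cos(a1 + a2) + sin(a1 + a2)*e12.
a1 + a2 = 35 + 38 = 73 deg
cos(73 deg) = 0.2924
sin(73 deg) = 0.9563
R1*R2 = 0.2924 + 0.9563*e12


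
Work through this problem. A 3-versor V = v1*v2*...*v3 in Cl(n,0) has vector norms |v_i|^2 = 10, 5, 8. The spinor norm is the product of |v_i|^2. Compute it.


Spinor norm N(V) = |v1|^2 * |v2|^2 * ... * |v3|^2
= 10 * 5 * 8
Running product: 10, 50, 400
N(V) = 400


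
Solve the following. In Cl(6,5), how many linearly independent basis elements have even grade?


Even subalgebra dimension = 2^(n-1)
n = 6 + 5 = 11
2^(11 - 1) = 2^10 = 1024
Verification: sum of C(11,k) for even k = 1 + 55 + 330 + 462 + 165 + 11 = 1024
Result = 1024


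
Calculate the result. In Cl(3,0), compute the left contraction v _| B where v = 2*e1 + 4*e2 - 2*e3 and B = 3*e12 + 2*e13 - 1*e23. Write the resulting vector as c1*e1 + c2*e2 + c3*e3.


Left contraction v _| B = <vB>_1 (grade-1 part of the geometric product vB).
Using e1_|e12 = e2, e2_|e12 = -e1, e1_|e13 = e3, e3_|e13 = -e1, e2_|e23 = e3, e3_|e23 = -e2:
e1 coeff: -v2*b12 - v3*b13 = -(4)*(3) - (-2)*(2) = -8
e2 coeff: v1*b12 - v3*b23 = (2)*(3) - (-2)*(-1) = 4
e3 coeff: v1*b13 + v2*b23 = (2)*(2) + (4)*(-1) = 0
v _| B = -8*e1 + 4*e2 + 0*e3


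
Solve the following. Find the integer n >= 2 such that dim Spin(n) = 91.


dim Spin(n) = dim so(n) = n(n-1)/2.
Solve n(n-1)/2 = 91, i.e. n^2 - n - 182 = 0.
Discriminant = 1 + 8*91 = 729
n = (1 + sqrt(729))/2 = (1 + 27)/2 = 14


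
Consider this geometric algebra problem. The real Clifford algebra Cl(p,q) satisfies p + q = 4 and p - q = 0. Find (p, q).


We need p + q = 4 and p - q = 0.
Adding: 2p = 4 + 0 = 4, so p = 2.
Then q = 4 - 2 = 2.
(p, q) = (2, 2)


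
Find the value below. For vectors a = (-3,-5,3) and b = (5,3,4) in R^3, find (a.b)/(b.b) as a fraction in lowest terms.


Projection coefficient = (a . b) / (b . b)
a . b = (-3)*5 + (-5)*3 + 3*4
= -15 + (-15) + 12 = -18
b . b = 5^2 + 3^2 + 4^2
= 25 + 9 + 16 = 50
Coefficient = -18/50
In lowest terms: -9/25


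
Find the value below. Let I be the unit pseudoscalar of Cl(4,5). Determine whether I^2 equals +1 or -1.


The pseudoscalar I = e1...e_n (product of all n generators) of Cl(p,q) satisfies I^2 = (-1)^(q + n(n-1)/2).
p = 4, q = 5, n = p + q = 9
n(n-1)/2 = 9 * 8 / 2 = 36
Exponent = q + n(n-1)/2 = 5 + 36 = 41
I^2 = (-1)^41 = -1


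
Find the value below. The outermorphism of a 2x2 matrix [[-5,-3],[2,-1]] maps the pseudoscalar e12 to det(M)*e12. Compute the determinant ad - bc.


The outermorphism of a linear map f sends e1^e2 to f(e1)^f(e2).
f(e1) = -5*e1 + 2*e2
f(e2) = -3*e1 - 1*e2
f(e1) ^ f(e2) = (-5*e1 + 2*e2) ^ (-3*e1 - 1*e2)
= (-5)*(-1)*e12 + 2*(-3)*e21
= (5 - (-6))*e12
= 11*e12
Coefficient = 11


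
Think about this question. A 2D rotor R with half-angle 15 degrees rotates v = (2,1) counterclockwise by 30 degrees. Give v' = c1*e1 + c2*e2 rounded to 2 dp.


Rotor R = cos(15deg) - sin(15deg)*e12
Rotation angle theta = 2 * 15 = 30 degrees
v' = R*v*~R rotates v by theta.
cos(30deg) = 0.8660, sin(30deg) = 0.5000
v'_1 = 2*cos(30deg) - 1*sin(30deg)
= 2*0.8660 - 1*0.5000
= 1.23
v'_2 = 2*sin(30deg) + 1*cos(30deg)
= 2*0.5000 + 1*0.8660
= 1.87
v' = 1.23*e1 + 1.87*e2


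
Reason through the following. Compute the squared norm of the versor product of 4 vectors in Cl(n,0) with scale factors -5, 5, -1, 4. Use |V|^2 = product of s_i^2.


Each vector v_i has |v_i|^2 = s_i^2
Squared scales: (-5)^2 = 25, 5^2 = 25, (-1)^2 = 1, 4^2 = 16
|V|^2 = 25 * 25 * 1 * 16
= 10000


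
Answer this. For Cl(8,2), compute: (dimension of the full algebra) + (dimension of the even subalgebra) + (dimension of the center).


n = 8 + 2 = 10
Total dim = 2^10 = 1024
Even subalgebra dim = 2^9 = 512
n is even, so center dim = 1
Sum = 1024 + 512 + 1 = 1537


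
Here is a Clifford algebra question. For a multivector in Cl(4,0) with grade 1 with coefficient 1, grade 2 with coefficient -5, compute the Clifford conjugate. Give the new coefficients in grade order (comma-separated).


Clifford conjugate sign for grade k: (-1)^(k(k+1)/2)
Grade 1: (-1)^(1*2/2) = (-1)^1 = -1, coeff 1 -> -1
Grade 2: (-1)^(2*3/2) = (-1)^3 = -1, coeff -5 -> 5
Conjugated coefficients: -1, 5


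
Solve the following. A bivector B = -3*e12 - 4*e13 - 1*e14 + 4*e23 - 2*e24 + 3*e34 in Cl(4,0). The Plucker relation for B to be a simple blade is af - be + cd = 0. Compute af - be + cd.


Plucker relation: af - be + cd
a*f = (-3)*3 = -9
b*e = (-4)*(-2) = 8
c*d = (-1)*4 = -4
af - be + cd = -9 - 8 + (-4)
= -21


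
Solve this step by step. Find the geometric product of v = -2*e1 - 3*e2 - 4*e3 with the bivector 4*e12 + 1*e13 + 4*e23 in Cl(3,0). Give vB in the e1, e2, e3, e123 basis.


vB has grade-1 (vector) and grade-3 (trivector) parts: vB = (v _| B) + (v ^ B).
Vector part <vB>_1:
  e1: -v2*b12 - v3*b13 = -(-3)*(4) - (-4)*(1) = 16
  e2: v1*b12 - v3*b23 = (-2)*(4) - (-4)*(4) = 8
  e3: v1*b13 + v2*b23 = (-2)*(1) + (-3)*(4) = -14
Trivector part <vB>_3:
  e123: v1*b23 - v2*b13 + v3*b12 = (-2)*(4) - (-3)*(1) + (-4)*(4) = -21
vB = 16*e1 + 8*e2 - 14*e3 - 21*e123


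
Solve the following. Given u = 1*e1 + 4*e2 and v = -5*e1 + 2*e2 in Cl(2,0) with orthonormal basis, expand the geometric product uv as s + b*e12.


Expand: (1*e1 + 4*e2)(-5*e1 + 2*e2)
= 1*(-5)*e1e1 + 1*2*e1e2 + 4*(-5)*e2e1 + 4*2*e2e2
Using e1^2 = e2^2 = 1, e2e1 = -e1e2:
Scalar part s = 1*(-5) + 4*2 = -5 + 8 = 3
Bivector part b = 1*2 - 4*(-5) = 2 - (-20) = 22
uv = 3 + 22*e12


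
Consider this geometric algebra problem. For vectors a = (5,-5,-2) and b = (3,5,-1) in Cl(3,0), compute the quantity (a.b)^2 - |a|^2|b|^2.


a . b = 5*3 + (-5)*5 + (-2)*(-1)
= 15 + (-25) + 2 = -8
|a|^2 = 5^2 + (-5)^2 + (-2)^2 = 54
|b|^2 = 3^2 + 5^2 + (-1)^2 = 35
(a.b)^2 = (-8)^2 = 64
|a|^2 * |b|^2 = 54 * 35 = 1890
Result = 64 - 1890 = -1826


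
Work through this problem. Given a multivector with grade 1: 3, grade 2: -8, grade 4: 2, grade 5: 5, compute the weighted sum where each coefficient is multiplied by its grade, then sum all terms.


Grade-weighted sum = sum of grade_k * coefficient_k
1*3 = 3
2*(-8) = -16
4*2 = 8
5*5 = 25
Total = 3 + (-16) + 8 + 25 = 20


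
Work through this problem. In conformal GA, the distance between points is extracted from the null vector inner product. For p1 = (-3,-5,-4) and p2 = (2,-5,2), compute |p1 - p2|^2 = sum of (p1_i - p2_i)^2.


p1 - p2 = (-5, 0, -6)
|p1 - p2|^2 = (-5)^2 + 0^2 + (-6)^2
= 25 + 0 + 36
= 61


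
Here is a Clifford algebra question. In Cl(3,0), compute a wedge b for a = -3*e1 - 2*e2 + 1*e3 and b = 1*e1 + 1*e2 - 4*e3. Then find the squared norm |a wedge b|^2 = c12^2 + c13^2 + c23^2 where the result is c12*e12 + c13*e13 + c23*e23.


a wedge b = (a1*b2 - a2*b1)*e12 + (a1*b3 - a3*b1)*e13 + (a2*b3 - a3*b2)*e23
e12 coeff: (-3)*1 - (-2)*1 = -3 - (-2) = -1
e13 coeff: (-3)*(-4) - 1*1 = 12 - 1 = 11
e23 coeff: (-2)*(-4) - 1*1 = 8 - 1 = 7
|a wedge b|^2 = (-1)^2 + 11^2 + 7^2
= 1 + 121 + 49
= 171


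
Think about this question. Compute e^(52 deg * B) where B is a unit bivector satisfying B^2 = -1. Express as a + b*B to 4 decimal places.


For a unit bivector B with B^2 = -1, the exponential series gives
e^(theta*B) = cos(theta) + sin(theta)*B (the GA analogue of Euler's formula).
theta = 52 degrees = 0.907571 rad
cos(52 deg) = 0.6157
sin(52 deg) = 0.7880
exp(theta*B) = 0.6157 + 0.7880*B


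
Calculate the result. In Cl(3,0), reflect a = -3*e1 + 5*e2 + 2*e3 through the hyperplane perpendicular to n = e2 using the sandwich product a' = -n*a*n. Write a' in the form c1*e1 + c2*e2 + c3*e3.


Reflection formula: a' = -n*a*n, with n = e2 (unit vector, n^2 = 1).
For reflection through hyperplane perp to e2:
The component along e2 flips sign, others stay.
a = (-3, 5, 2)
a' = (-3, -5, 2)
a' = -3*e1 - 5*e2 + 2*e3


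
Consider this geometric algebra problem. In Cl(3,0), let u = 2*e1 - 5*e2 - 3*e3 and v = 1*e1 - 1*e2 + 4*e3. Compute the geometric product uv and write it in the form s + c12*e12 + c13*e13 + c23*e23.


In Cl(3,0): e_i^2 = 1, e_ie_j = -e_je_i for i != j.
Scalar part = u . v = 2*1 + (-5)*(-1) + (-3)*4
= 2 + 5 + (-12) = -5
e12 coeff = 2*(-1) - (-5)*1 = -2 - (-5) = 3
e13 coeff = 2*4 - (-3)*1 = 8 - (-3) = 11
e23 coeff = (-5)*4 - (-3)*(-1) = -20 - 3 = -23
uv = -5 + 3*e12 + 11*e13 - 23*e23


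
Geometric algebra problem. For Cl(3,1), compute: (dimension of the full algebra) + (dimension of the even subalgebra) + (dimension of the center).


n = 3 + 1 = 4
Total dim = 2^4 = 16
Even subalgebra dim = 2^3 = 8
n is even, so center dim = 1
Sum = 16 + 8 + 1 = 25


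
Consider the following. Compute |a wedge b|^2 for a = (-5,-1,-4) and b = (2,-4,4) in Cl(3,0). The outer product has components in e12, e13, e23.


a wedge b = (a1*b2 - a2*b1)*e12 + (a1*b3 - a3*b1)*e13 + (a2*b3 - a3*b2)*e23
e12 coeff: (-5)*(-4) - (-1)*2 = 20 - (-2) = 22
e13 coeff: (-5)*4 - (-4)*2 = -20 - (-8) = -12
e23 coeff: (-1)*4 - (-4)*(-4) = -4 - 16 = -20
|a wedge b|^2 = 22^2 + (-12)^2 + (-20)^2
= 484 + 144 + 400
= 1028


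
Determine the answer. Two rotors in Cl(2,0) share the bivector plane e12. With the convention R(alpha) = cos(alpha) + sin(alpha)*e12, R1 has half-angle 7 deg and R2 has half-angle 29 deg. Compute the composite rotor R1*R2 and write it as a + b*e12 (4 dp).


Same-plane rotors commute and their half-angles add:
R1*R2 = cos(a1 + a2) + sin(a1 + a2)*e12.
a1 + a2 = 7 + 29 = 36 deg
cos(36 deg) = 0.8090
sin(36 deg) = 0.5878
R1*R2 = 0.8090 + 0.5878*e12


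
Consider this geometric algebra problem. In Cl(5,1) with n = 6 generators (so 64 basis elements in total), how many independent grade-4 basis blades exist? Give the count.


Number of grade-k basis blades in Cl(p,q) with n = p + q is C(n, k).
n = 5 + 1 = 6
C(6, 4) = 6! / (4! * 2!)
= 720 / (24 * 2)
= 15


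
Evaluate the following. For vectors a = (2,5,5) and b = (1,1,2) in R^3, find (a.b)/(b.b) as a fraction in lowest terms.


Projection coefficient = (a . b) / (b . b)
a . b = 2*1 + 5*1 + 5*2
= 2 + 5 + 10 = 17
b . b = 1^2 + 1^2 + 2^2
= 1 + 1 + 4 = 6
Coefficient = 17/6
In lowest terms: 17/6


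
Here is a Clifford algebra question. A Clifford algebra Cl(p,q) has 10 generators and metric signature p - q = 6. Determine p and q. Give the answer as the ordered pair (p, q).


We need p + q = 10 and p - q = 6.
Adding: 2p = 10 + 6 = 16, so p = 8.
Then q = 10 - 8 = 2.
(p, q) = (8, 2)


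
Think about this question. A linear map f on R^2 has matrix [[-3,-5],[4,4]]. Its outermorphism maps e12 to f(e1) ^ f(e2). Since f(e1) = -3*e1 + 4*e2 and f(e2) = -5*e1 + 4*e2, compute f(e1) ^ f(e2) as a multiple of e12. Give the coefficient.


The outermorphism of a linear map f sends e1^e2 to f(e1)^f(e2).
f(e1) = -3*e1 + 4*e2
f(e2) = -5*e1 + 4*e2
f(e1) ^ f(e2) = (-3*e1 + 4*e2) ^ (-5*e1 + 4*e2)
= (-3)*4*e12 + 4*(-5)*e21
= (-12 - (-20))*e12
= 8*e12
Coefficient = 8


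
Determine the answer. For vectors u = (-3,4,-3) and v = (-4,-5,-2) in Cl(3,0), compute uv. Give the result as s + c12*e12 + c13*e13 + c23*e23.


In Cl(3,0): e_i^2 = 1, e_ie_j = -e_je_i for i != j.
Scalar part = u . v = (-3)*(-4) + 4*(-5) + (-3)*(-2)
= 12 + (-20) + 6 = -2
e12 coeff = (-3)*(-5) - 4*(-4) = 15 - (-16) = 31
e13 coeff = (-3)*(-2) - (-3)*(-4) = 6 - 12 = -6
e23 coeff = 4*(-2) - (-3)*(-5) = -8 - 15 = -23
uv = -2 + 31*e12 - 6*e13 - 23*e23


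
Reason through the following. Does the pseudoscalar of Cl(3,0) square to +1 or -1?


The pseudoscalar I = e1...e_n (product of all n generators) of Cl(p,q) satisfies I^2 = (-1)^(q + n(n-1)/2).
p = 3, q = 0, n = p + q = 3
n(n-1)/2 = 3 * 2 / 2 = 3
Exponent = q + n(n-1)/2 = 0 + 3 = 3
I^2 = (-1)^3 = -1
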